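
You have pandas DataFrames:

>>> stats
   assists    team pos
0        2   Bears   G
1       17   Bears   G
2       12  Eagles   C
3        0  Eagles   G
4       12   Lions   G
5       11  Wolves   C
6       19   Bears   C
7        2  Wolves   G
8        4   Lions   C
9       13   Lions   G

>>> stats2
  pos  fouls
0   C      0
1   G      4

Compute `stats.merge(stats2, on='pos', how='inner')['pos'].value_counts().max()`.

6

merge on 'pos' (how='inner') → 10 rows:
   assists    team pos  fouls
0        2   Bears   G      4
1       17   Bears   G      4
2       12  Eagles   C      0
3        0  Eagles   G      4
4       12   Lions   G      4
5       11  Wolves   C      0
6       19   Bears   C      0
7        2  Wolves   G      4
8        4   Lions   C      0
9       13   Lions   G      4
value_counts of pos:
pos
G    6
C    4
Name: count, dtype: int64
The max of the resulting series is 6.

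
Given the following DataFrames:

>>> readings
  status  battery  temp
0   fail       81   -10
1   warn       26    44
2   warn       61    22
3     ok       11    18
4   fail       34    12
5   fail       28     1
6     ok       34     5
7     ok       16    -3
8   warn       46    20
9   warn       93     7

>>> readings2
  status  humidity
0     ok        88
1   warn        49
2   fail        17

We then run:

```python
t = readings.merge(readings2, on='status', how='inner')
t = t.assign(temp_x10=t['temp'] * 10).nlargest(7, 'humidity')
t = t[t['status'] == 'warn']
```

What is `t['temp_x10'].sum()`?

merge on 'status' (how='inner') → 10 rows:
  status  battery  temp  humidity
0   fail       81   -10        17
1   warn       26    44        49
2   warn       61    22        49
3     ok       11    18        88
4   fail       34    12        17
5   fail       28     1        17
6     ok       34     5        88
7     ok       16    -3        88
8   warn       46    20        49
9   warn       93     7        49
add column temp_x10 = t['temp'] * 10:
  status  battery  temp  humidity  temp_x10
0   fail       81   -10        17      -100
1   warn       26    44        49       440
2   warn       61    22        49       220
3     ok       11    18        88       180
4   fail       34    12        17       120
5   fail       28     1        17        10
6     ok       34     5        88        50
7     ok       16    -3        88       -30
8   warn       46    20        49       200
9   warn       93     7        49        70
take 7 rows with largest humidity:
  status  battery  temp  humidity  temp_x10
3     ok       11    18        88       180
6     ok       34     5        88        50
7     ok       16    -3        88       -30
1   warn       26    44        49       440
2   warn       61    22        49       220
8   warn       46    20        49       200
9   warn       93     7        49        70
filter rows where status == 'warn':
  status  battery  temp  humidity  temp_x10
1   warn       26    44        49       440
2   warn       61    22        49       220
8   warn       46    20        49       200
9   warn       93     7        49        70
Hence 930.

930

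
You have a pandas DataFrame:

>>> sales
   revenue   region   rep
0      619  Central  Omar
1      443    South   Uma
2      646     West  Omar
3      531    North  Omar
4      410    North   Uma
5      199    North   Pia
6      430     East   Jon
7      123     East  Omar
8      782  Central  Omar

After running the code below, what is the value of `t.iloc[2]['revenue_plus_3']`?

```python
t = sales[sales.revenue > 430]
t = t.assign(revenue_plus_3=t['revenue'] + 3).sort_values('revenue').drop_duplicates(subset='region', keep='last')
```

filter rows where revenue > 430:
   revenue   region   rep
0      619  Central  Omar
1      443    South   Uma
2      646     West  Omar
3      531    North  Omar
8      782  Central  Omar
add column revenue_plus_3 = t['revenue'] + 3:
   revenue   region   rep  revenue_plus_3
0      619  Central  Omar             622
1      443    South   Uma             446
2      646     West  Omar             649
3      531    North  Omar             534
8      782  Central  Omar             785
sort by revenue:
   revenue   region   rep  revenue_plus_3
1      443    South   Uma             446
3      531    North  Omar             534
0      619  Central  Omar             622
2      646     West  Omar             649
8      782  Central  Omar             785
drop duplicate region (keep=last):
   revenue   region   rep  revenue_plus_3
1      443    South   Uma             446
3      531    North  Omar             534
2      646     West  Omar             649
8      782  Central  Omar             785
So iloc[2]['revenue_plus_3'] = 649.

649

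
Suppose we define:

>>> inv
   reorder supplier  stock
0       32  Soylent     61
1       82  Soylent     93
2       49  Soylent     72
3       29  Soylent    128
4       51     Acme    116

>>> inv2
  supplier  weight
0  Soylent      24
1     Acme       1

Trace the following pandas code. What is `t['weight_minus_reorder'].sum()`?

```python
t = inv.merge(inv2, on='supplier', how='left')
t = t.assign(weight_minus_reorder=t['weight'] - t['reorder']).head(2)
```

-66

merge on 'supplier' (how='left') → 5 rows:
   reorder supplier  stock  weight
0       32  Soylent     61      24
1       82  Soylent     93      24
2       49  Soylent     72      24
3       29  Soylent    128      24
4       51     Acme    116       1
add column weight_minus_reorder = t['weight'] - t['reorder']:
   reorder supplier  stock  weight  weight_minus_reorder
0       32  Soylent     61      24                    -8
1       82  Soylent     93      24                   -58
2       49  Soylent     72      24                   -25
3       29  Soylent    128      24                    -5
4       51     Acme    116       1                   -50
take first 2 rows:
   reorder supplier  stock  weight  weight_minus_reorder
0       32  Soylent     61      24                    -8
1       82  Soylent     93      24                   -58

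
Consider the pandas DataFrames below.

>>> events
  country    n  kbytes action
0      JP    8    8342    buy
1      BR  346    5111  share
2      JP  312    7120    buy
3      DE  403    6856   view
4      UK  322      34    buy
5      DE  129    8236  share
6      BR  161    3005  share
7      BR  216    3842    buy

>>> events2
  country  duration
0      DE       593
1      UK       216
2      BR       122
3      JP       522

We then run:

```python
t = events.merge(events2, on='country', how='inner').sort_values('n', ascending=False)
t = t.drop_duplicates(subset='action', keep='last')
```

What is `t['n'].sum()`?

540

merge on 'country' (how='inner') → 8 rows:
  country    n  kbytes action  duration
0      JP    8    8342    buy       522
1      BR  346    5111  share       122
2      JP  312    7120    buy       522
3      DE  403    6856   view       593
4      UK  322      34    buy       216
5      DE  129    8236  share       593
6      BR  161    3005  share       122
7      BR  216    3842    buy       122
sort by n descending:
  country    n  kbytes action  duration
3      DE  403    6856   view       593
1      BR  346    5111  share       122
4      UK  322      34    buy       216
2      JP  312    7120    buy       522
7      BR  216    3842    buy       122
6      BR  161    3005  share       122
5      DE  129    8236  share       593
0      JP    8    8342    buy       522
drop duplicate action (keep=last):
  country    n  kbytes action  duration
3      DE  403    6856   view       593
5      DE  129    8236  share       593
0      JP    8    8342    buy       522
So sum() = 540.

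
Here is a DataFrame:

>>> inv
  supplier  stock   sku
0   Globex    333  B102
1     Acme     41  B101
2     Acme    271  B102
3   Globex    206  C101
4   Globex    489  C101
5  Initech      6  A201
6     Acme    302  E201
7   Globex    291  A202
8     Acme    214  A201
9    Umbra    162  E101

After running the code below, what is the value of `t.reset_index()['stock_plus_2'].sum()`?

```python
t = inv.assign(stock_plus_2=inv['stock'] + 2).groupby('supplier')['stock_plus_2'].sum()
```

2335

add column stock_plus_2 = inv['stock'] + 2:
  supplier  stock   sku  stock_plus_2
0   Globex    333  B102           335
1     Acme     41  B101            43
2     Acme    271  B102           273
3   Globex    206  C101           208
4   Globex    489  C101           491
5  Initech      6  A201             8
6     Acme    302  E201           304
7   Globex    291  A202           293
8     Acme    214  A201           216
9    Umbra    162  E101           164
group by supplier, sum of stock_plus_2:
supplier
Acme        836
Globex     1327
Initech       8
Umbra       164
Name: stock_plus_2, dtype: int64
reset_index():
  supplier  stock_plus_2
0     Acme           836
1   Globex          1327
2  Initech             8
3    Umbra           164
The sum of column 'stock_plus_2' is 2335.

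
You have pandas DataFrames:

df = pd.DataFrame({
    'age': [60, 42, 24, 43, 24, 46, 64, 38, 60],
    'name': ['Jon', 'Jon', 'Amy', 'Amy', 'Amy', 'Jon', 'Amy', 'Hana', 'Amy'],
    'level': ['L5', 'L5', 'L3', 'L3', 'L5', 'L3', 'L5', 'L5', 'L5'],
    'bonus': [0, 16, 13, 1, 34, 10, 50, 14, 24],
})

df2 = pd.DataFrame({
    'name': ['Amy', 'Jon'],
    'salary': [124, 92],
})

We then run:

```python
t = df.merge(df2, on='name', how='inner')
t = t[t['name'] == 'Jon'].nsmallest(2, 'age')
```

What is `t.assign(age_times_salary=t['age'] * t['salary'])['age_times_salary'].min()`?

3864

merge on 'name' (how='inner') → 8 rows:
   age name level  bonus  salary
0   60  Jon    L5      0      92
1   42  Jon    L5     16      92
2   24  Amy    L3     13     124
3   43  Amy    L3      1     124
4   24  Amy    L5     34     124
5   46  Jon    L3     10      92
6   64  Amy    L5     50     124
7   60  Amy    L5     24     124
filter rows where name == 'Jon':
   age name level  bonus  salary
0   60  Jon    L5      0      92
1   42  Jon    L5     16      92
5   46  Jon    L3     10      92
take 2 rows with smallest age:
   age name level  bonus  salary
1   42  Jon    L5     16      92
5   46  Jon    L3     10      92
add column age_times_salary = t['age'] * t['salary']:
   age name level  bonus  salary  age_times_salary
1   42  Jon    L5     16      92              3864
5   46  Jon    L3     10      92              4232
Taking the min of column 'age_times_salary' gives 3864.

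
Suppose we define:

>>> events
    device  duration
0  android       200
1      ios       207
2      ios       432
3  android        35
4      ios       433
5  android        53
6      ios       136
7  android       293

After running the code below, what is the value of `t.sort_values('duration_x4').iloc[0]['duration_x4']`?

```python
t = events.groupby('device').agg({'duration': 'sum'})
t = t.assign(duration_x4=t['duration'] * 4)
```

group by device, sum of duration:
         duration
device           
android       581
ios          1208
add column duration_x4 = t['duration'] * 4:
         duration  duration_x4
device                        
android       581         2324
ios          1208         4832
sort by duration_x4:
         duration  duration_x4
device                        
android       581         2324
ios          1208         4832

2324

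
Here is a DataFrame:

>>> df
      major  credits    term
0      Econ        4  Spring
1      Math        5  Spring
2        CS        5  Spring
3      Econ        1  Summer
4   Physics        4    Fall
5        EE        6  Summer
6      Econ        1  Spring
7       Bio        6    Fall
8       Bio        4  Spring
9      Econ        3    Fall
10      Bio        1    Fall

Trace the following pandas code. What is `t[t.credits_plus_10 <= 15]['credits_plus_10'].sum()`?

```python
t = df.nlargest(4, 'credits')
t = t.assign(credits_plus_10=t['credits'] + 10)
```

30

take 4 rows with largest credits:
  major  credits    term
5    EE        6  Summer
7   Bio        6    Fall
1  Math        5  Spring
2    CS        5  Spring
add column credits_plus_10 = t['credits'] + 10:
  major  credits    term  credits_plus_10
5    EE        6  Summer               16
7   Bio        6    Fall               16
1  Math        5  Spring               15
2    CS        5  Spring               15
filter rows where credits_plus_10 <= 15:
  major  credits    term  credits_plus_10
1  Math        5  Spring               15
2    CS        5  Spring               15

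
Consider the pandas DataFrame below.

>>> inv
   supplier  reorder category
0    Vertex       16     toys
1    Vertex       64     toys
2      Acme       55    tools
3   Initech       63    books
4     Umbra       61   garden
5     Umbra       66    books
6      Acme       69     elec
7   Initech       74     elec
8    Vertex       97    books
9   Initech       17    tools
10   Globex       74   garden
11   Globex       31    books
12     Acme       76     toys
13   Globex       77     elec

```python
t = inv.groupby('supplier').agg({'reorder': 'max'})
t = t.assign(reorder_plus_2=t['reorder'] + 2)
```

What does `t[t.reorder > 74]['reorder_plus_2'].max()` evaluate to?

99

group by supplier, max of reorder:
          reorder
supplier         
Acme           76
Globex         77
Initech        74
Umbra          66
Vertex         97
add column reorder_plus_2 = t['reorder'] + 2:
          reorder  reorder_plus_2
supplier                         
Acme           76              78
Globex         77              79
Initech        74              76
Umbra          66              68
Vertex         97              99
filter rows where reorder > 74:
          reorder  reorder_plus_2
supplier                         
Acme           76              78
Globex         77              79
Vertex         97              99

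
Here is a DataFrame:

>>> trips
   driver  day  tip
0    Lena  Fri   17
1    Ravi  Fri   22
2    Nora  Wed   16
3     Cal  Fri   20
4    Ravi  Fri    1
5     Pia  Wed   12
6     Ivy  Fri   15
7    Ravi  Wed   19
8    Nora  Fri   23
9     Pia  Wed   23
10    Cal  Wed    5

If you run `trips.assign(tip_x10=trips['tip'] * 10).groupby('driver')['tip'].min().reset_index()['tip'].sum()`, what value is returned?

66

add column tip_x10 = trips['tip'] * 10:
   driver  day  tip  tip_x10
0    Lena  Fri   17      170
1    Ravi  Fri   22      220
2    Nora  Wed   16      160
3     Cal  Fri   20      200
4    Ravi  Fri    1       10
5     Pia  Wed   12      120
6     Ivy  Fri   15      150
7    Ravi  Wed   19      190
8    Nora  Fri   23      230
9     Pia  Wed   23      230
10    Cal  Wed    5       50
group by driver, min of tip:
driver
Cal      5
Ivy     15
Lena    17
Nora    16
Pia     12
Ravi     1
Name: tip, dtype: int64
reset_index():
  driver  tip
0    Cal    5
1    Ivy   15
2   Lena   17
3   Nora   16
4    Pia   12
5   Ravi    1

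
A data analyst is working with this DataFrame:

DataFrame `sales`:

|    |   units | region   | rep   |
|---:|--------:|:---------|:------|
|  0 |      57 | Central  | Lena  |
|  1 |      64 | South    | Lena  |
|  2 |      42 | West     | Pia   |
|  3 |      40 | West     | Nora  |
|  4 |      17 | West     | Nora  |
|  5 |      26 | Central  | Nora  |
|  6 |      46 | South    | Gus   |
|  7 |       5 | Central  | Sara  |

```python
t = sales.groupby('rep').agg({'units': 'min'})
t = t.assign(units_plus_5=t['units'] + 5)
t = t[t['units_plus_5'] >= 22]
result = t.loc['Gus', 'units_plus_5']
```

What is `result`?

51

group by rep, min of units:
      units
rep        
Gus      46
Lena     57
Nora     17
Pia      42
Sara      5
add column units_plus_5 = t['units'] + 5:
      units  units_plus_5
rep                      
Gus      46            51
Lena     57            62
Nora     17            22
Pia      42            47
Sara      5            10
filter rows where units_plus_5 >= 22:
      units  units_plus_5
rep                      
Gus      46            51
Lena     57            62
Nora     17            22
Pia      42            47
Then the value at row 'Gus', column 'units_plus_5': 51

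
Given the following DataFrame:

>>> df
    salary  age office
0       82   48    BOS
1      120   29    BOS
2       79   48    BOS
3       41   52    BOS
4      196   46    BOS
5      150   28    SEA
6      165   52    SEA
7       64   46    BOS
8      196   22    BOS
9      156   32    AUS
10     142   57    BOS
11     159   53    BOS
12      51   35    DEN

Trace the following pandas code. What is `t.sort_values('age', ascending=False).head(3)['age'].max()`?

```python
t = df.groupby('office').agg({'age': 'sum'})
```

401

group by office, sum of age:
        age
office     
AUS      32
BOS     401
DEN      35
SEA      80
sort by age descending:
        age
office     
BOS     401
SEA      80
DEN      35
AUS      32
take first 3 rows:
        age
office     
BOS     401
SEA      80
DEN      35
Hence 401.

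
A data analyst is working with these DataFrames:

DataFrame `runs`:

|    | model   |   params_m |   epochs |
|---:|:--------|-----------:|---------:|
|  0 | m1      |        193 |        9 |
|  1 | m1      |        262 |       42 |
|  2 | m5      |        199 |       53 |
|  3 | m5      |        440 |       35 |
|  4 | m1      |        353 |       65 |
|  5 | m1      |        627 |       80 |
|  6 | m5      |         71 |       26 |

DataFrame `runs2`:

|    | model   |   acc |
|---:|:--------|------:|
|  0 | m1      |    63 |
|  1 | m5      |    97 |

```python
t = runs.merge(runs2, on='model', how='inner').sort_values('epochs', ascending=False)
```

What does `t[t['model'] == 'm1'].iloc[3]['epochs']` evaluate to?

merge on 'model' (how='inner') → 7 rows:
  model  params_m  epochs  acc
0    m1       193       9   63
1    m1       262      42   63
2    m5       199      53   97
3    m5       440      35   97
4    m1       353      65   63
5    m1       627      80   63
6    m5        71      26   97
sort by epochs descending:
  model  params_m  epochs  acc
5    m1       627      80   63
4    m1       353      65   63
2    m5       199      53   97
1    m1       262      42   63
3    m5       440      35   97
6    m5        71      26   97
0    m1       193       9   63
filter rows where model == 'm1':
  model  params_m  epochs  acc
5    m1       627      80   63
4    m1       353      65   63
1    m1       262      42   63
0    m1       193       9   63
value at position 3, column 'epochs' → 9

9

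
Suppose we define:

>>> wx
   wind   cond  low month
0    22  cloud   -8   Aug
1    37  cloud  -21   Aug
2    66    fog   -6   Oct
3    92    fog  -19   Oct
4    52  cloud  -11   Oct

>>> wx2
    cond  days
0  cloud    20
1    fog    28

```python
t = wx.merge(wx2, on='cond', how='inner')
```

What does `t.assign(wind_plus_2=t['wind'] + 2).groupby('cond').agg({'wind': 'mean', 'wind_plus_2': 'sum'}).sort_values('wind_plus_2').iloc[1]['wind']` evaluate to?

merge on 'cond' (how='inner') → 5 rows:
   wind   cond  low month  days
0    22  cloud   -8   Aug    20
1    37  cloud  -21   Aug    20
2    66    fog   -6   Oct    28
3    92    fog  -19   Oct    28
4    52  cloud  -11   Oct    20
add column wind_plus_2 = t['wind'] + 2:
   wind   cond  low month  days  wind_plus_2
0    22  cloud   -8   Aug    20           24
1    37  cloud  -21   Aug    20           39
2    66    fog   -6   Oct    28           68
3    92    fog  -19   Oct    28           94
4    52  cloud  -11   Oct    20           54
group by cond: mean(wind), sum(wind_plus_2):
       wind  wind_plus_2
cond                    
cloud  37.0          117
fog    79.0          162
sort by wind_plus_2:
       wind  wind_plus_2
cond                    
cloud  37.0          117
fog    79.0          162
Taking the value at position 1, column 'wind' gives 79.0.

79.0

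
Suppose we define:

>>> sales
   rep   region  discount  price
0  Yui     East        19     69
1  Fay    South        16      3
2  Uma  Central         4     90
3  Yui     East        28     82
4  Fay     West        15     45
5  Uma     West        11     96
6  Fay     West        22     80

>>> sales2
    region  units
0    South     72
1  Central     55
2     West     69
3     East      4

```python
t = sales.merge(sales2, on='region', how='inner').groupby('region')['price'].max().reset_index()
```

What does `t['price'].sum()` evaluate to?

merge on 'region' (how='inner') → 7 rows:
   rep   region  discount  price  units
0  Yui     East        19     69      4
1  Fay    South        16      3     72
2  Uma  Central         4     90     55
3  Yui     East        28     82      4
4  Fay     West        15     45     69
5  Uma     West        11     96     69
6  Fay     West        22     80     69
group by region, max of price:
region
Central    90
East       82
South       3
West       96
Name: price, dtype: int64
reset_index():
    region  price
0  Central     90
1     East     82
2    South      3
3     West     96
The sum of column 'price' is 271.

271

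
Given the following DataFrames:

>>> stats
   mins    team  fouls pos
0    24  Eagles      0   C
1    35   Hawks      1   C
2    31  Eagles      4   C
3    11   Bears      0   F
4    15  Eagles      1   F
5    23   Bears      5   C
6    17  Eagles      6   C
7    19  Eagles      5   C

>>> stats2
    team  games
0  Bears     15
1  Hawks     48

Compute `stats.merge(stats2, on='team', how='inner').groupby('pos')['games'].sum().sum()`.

merge on 'team' (how='inner') → 3 rows:
   mins   team  fouls pos  games
0    35  Hawks      1   C     48
1    11  Bears      0   F     15
2    23  Bears      5   C     15
group by pos, sum of games:
pos
C    63
F    15
Name: games, dtype: int64

78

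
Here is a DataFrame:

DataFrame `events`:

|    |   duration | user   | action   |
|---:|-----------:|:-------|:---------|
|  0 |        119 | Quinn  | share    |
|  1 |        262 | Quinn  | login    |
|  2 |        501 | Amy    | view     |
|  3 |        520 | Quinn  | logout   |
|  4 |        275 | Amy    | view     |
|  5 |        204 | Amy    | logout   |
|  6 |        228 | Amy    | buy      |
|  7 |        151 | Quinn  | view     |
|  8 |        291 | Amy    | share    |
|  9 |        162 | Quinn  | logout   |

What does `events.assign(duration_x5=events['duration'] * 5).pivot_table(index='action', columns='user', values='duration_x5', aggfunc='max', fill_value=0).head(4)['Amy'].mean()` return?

add column duration_x5 = events['duration'] * 5:
   duration   user  action  duration_x5
0       119  Quinn   share          595
1       262  Quinn   login         1310
2       501    Amy    view         2505
3       520  Quinn  logout         2600
4       275    Amy    view         1375
5       204    Amy  logout         1020
6       228    Amy     buy         1140
7       151  Quinn    view          755
8       291    Amy   share         1455
9       162  Quinn  logout          810
pivot: rows=action, cols=user, max(duration_x5):
user     Amy  Quinn
action             
buy     1140      0
login      0   1310
logout  1020   2600
share   1455    595
view    2505    755
take first 4 rows:
user     Amy  Quinn
action             
buy     1140      0
login      0   1310
logout  1020   2600
share   1455    595

903.75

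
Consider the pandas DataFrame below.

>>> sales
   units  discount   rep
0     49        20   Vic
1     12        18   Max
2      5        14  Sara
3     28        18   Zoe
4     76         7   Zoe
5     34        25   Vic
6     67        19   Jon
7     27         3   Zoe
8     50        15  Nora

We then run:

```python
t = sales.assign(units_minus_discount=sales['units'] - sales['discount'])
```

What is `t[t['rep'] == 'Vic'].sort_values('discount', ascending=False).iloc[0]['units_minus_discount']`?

9

add column units_minus_discount = sales['units'] - sales['discount']:
   units  discount   rep  units_minus_discount
0     49        20   Vic                    29
1     12        18   Max                    -6
2      5        14  Sara                    -9
3     28        18   Zoe                    10
4     76         7   Zoe                    69
5     34        25   Vic                     9
6     67        19   Jon                    48
7     27         3   Zoe                    24
8     50        15  Nora                    35
filter rows where rep == 'Vic':
   units  discount  rep  units_minus_discount
0     49        20  Vic                    29
5     34        25  Vic                     9
sort by discount descending:
   units  discount  rep  units_minus_discount
5     34        25  Vic                     9
0     49        20  Vic                    29
Taking the value at position 0, column 'units_minus_discount' gives 9.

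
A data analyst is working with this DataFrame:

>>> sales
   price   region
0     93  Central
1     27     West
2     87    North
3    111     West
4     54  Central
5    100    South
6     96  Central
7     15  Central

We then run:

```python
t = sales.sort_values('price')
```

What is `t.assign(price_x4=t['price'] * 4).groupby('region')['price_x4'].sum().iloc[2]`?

400

sort by price:
   price   region
7     15  Central
1     27     West
4     54  Central
2     87    North
0     93  Central
6     96  Central
5    100    South
3    111     West
add column price_x4 = t['price'] * 4:
   price   region  price_x4
7     15  Central        60
1     27     West       108
4     54  Central       216
2     87    North       348
0     93  Central       372
6     96  Central       384
5    100    South       400
3    111     West       444
group by region, sum of price_x4:
region
Central    1032
North       348
South       400
West        552
Name: price_x4, dtype: int64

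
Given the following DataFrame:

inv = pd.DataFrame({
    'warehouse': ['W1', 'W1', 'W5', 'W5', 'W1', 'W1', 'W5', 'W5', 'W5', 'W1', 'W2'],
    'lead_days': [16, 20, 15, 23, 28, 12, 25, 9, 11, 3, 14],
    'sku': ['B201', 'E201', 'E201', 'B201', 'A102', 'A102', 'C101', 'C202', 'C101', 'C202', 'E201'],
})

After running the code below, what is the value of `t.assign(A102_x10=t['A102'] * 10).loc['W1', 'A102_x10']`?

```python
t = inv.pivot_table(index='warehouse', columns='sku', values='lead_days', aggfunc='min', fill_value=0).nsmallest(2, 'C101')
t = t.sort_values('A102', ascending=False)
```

120

pivot: rows=warehouse, cols=sku, min(lead_days):
sku        A102  B201  C101  C202  E201
warehouse                              
W1           12    16     0     3    20
W2            0     0     0     0    14
W5            0    23    11     9    15
take 2 rows with smallest C101:
sku        A102  B201  C101  C202  E201
warehouse                              
W1           12    16     0     3    20
W2            0     0     0     0    14
sort by A102 descending:
sku        A102  B201  C101  C202  E201
warehouse                              
W1           12    16     0     3    20
W2            0     0     0     0    14
add column A102_x10 = t['A102'] * 10:
sku        A102  B201  C101  C202  E201  A102_x10
warehouse                                        
W1           12    16     0     3    20       120
W2            0     0     0     0    14         0
The value at row 'W1', column 'A102_x10' is 120.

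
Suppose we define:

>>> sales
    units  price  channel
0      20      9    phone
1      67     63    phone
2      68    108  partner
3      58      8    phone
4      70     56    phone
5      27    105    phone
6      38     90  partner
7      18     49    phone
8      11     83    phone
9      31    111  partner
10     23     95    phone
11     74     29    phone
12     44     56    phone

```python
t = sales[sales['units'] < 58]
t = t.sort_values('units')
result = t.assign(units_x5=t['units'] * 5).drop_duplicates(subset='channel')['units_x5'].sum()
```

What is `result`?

filter rows where units < 58:
    units  price  channel
0      20      9    phone
5      27    105    phone
6      38     90  partner
7      18     49    phone
8      11     83    phone
9      31    111  partner
10     23     95    phone
12     44     56    phone
sort by units:
    units  price  channel
8      11     83    phone
7      18     49    phone
0      20      9    phone
10     23     95    phone
5      27    105    phone
9      31    111  partner
6      38     90  partner
12     44     56    phone
add column units_x5 = t['units'] * 5:
    units  price  channel  units_x5
8      11     83    phone        55
7      18     49    phone        90
0      20      9    phone       100
10     23     95    phone       115
5      27    105    phone       135
9      31    111  partner       155
6      38     90  partner       190
12     44     56    phone       220
drop duplicate channel (keep=first):
   units  price  channel  units_x5
8     11     83    phone        55
9     31    111  partner       155
Reading off the sum of column 'units_x5', we get 210.

210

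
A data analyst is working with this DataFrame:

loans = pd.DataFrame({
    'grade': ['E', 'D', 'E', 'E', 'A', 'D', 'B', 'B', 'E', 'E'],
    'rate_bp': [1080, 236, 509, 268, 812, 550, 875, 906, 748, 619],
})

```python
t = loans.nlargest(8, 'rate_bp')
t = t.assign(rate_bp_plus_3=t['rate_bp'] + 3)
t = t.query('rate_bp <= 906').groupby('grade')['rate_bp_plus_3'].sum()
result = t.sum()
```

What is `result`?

5040

take 8 rows with largest rate_bp:
  grade  rate_bp
0     E     1080
7     B      906
6     B      875
4     A      812
8     E      748
9     E      619
5     D      550
2     E      509
add column rate_bp_plus_3 = t['rate_bp'] + 3:
  grade  rate_bp  rate_bp_plus_3
0     E     1080            1083
7     B      906             909
6     B      875             878
4     A      812             815
8     E      748             751
9     E      619             622
5     D      550             553
2     E      509             512
filter rows where rate_bp <= 906:
  grade  rate_bp  rate_bp_plus_3
7     B      906             909
6     B      875             878
4     A      812             815
8     E      748             751
9     E      619             622
5     D      550             553
2     E      509             512
group by grade, sum of rate_bp_plus_3:
grade
A     815
B    1787
D     553
E    1885
Name: rate_bp_plus_3, dtype: int64
Then the sum of the resulting series: 5040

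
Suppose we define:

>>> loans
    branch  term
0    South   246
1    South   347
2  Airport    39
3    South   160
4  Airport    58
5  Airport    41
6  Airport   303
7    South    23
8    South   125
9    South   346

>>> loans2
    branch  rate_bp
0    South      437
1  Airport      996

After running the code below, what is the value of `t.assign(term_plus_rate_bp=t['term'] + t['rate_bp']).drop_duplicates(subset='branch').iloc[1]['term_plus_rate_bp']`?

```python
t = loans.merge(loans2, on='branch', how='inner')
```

merge on 'branch' (how='inner') → 10 rows:
    branch  term  rate_bp
0    South   246      437
1    South   347      437
2  Airport    39      996
3    South   160      437
4  Airport    58      996
5  Airport    41      996
6  Airport   303      996
7    South    23      437
8    South   125      437
9    South   346      437
add column term_plus_rate_bp = t['term'] + t['rate_bp']:
    branch  term  rate_bp  term_plus_rate_bp
0    South   246      437                683
1    South   347      437                784
2  Airport    39      996               1035
3    South   160      437                597
4  Airport    58      996               1054
5  Airport    41      996               1037
6  Airport   303      996               1299
7    South    23      437                460
8    South   125      437                562
9    South   346      437                783
drop duplicate branch (keep=first):
    branch  term  rate_bp  term_plus_rate_bp
0    South   246      437                683
2  Airport    39      996               1035

1035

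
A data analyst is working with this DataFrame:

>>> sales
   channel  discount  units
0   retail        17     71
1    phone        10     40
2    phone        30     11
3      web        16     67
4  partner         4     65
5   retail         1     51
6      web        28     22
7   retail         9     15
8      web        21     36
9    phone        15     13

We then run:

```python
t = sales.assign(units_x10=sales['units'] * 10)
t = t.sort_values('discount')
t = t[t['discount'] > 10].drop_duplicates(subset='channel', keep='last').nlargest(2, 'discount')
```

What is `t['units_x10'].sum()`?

add column units_x10 = sales['units'] * 10:
   channel  discount  units  units_x10
0   retail        17     71        710
1    phone        10     40        400
2    phone        30     11        110
3      web        16     67        670
4  partner         4     65        650
5   retail         1     51        510
6      web        28     22        220
7   retail         9     15        150
8      web        21     36        360
9    phone        15     13        130
sort by discount:
   channel  discount  units  units_x10
5   retail         1     51        510
4  partner         4     65        650
7   retail         9     15        150
1    phone        10     40        400
9    phone        15     13        130
3      web        16     67        670
0   retail        17     71        710
8      web        21     36        360
6      web        28     22        220
2    phone        30     11        110
filter rows where discount > 10:
  channel  discount  units  units_x10
9   phone        15     13        130
3     web        16     67        670
0  retail        17     71        710
8     web        21     36        360
6     web        28     22        220
2   phone        30     11        110
drop duplicate channel (keep=last):
  channel  discount  units  units_x10
0  retail        17     71        710
6     web        28     22        220
2   phone        30     11        110
take 2 rows with largest discount:
  channel  discount  units  units_x10
2   phone        30     11        110
6     web        28     22        220
So sum() = 330.

330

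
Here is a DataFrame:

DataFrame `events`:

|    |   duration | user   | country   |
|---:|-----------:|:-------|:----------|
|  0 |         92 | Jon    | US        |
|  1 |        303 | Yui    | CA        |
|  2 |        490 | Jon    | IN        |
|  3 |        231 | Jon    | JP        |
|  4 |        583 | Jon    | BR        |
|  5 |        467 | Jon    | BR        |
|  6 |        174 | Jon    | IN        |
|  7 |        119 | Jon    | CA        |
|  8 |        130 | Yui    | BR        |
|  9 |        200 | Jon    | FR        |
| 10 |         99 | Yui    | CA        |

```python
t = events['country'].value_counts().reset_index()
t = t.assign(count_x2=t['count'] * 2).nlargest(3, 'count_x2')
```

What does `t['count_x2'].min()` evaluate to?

4

value_counts of country:
country
CA    3
BR    3
IN    2
US    1
JP    1
FR    1
Name: count, dtype: int64
reset_index():
  country  count
0      CA      3
1      BR      3
2      IN      2
3      US      1
4      JP      1
5      FR      1
add column count_x2 = t['count'] * 2:
  country  count  count_x2
0      CA      3         6
1      BR      3         6
2      IN      2         4
3      US      1         2
4      JP      1         2
5      FR      1         2
take 3 rows with largest count_x2:
  country  count  count_x2
0      CA      3         6
1      BR      3         6
2      IN      2         4
min of column 'count_x2' → 4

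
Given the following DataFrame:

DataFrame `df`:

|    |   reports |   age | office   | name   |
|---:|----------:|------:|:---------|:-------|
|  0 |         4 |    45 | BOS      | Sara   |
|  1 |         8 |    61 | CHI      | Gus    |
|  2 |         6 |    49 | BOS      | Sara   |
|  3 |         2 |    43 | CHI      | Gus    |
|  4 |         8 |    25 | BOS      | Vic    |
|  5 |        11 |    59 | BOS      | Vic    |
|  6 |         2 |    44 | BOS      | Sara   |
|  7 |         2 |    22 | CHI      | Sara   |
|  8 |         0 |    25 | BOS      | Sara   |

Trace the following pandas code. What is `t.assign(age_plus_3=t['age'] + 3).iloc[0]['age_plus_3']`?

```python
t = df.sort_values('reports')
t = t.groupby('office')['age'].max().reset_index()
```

62

sort by reports:
   reports  age office  name
8        0   25    BOS  Sara
3        2   43    CHI   Gus
6        2   44    BOS  Sara
7        2   22    CHI  Sara
0        4   45    BOS  Sara
2        6   49    BOS  Sara
1        8   61    CHI   Gus
4        8   25    BOS   Vic
5       11   59    BOS   Vic
group by office, max of age:
office
BOS    59
CHI    61
Name: age, dtype: int64
reset_index():
  office  age
0    BOS   59
1    CHI   61
add column age_plus_3 = t['age'] + 3:
  office  age  age_plus_3
0    BOS   59          62
1    CHI   61          64
So iloc[0]['age_plus_3'] = 62.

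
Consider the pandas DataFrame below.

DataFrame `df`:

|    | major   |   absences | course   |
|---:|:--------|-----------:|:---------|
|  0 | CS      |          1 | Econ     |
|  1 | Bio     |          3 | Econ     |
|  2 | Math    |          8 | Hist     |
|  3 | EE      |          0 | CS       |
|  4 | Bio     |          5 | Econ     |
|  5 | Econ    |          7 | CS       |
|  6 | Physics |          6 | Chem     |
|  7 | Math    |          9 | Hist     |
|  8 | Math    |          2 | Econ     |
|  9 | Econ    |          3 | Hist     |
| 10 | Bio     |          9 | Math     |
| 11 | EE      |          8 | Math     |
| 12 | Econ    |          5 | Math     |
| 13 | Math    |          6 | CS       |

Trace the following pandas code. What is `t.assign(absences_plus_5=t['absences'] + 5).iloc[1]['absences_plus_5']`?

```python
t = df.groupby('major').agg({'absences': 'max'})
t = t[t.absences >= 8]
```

group by major, max of absences:
         absences
major            
Bio             9
CS              1
EE              8
Econ            7
Math            9
Physics         6
filter rows where absences >= 8:
       absences
major          
Bio           9
EE            8
Math          9
add column absences_plus_5 = t['absences'] + 5:
       absences  absences_plus_5
major                           
Bio           9               14
EE            8               13
Math          9               14
Hence 13.

13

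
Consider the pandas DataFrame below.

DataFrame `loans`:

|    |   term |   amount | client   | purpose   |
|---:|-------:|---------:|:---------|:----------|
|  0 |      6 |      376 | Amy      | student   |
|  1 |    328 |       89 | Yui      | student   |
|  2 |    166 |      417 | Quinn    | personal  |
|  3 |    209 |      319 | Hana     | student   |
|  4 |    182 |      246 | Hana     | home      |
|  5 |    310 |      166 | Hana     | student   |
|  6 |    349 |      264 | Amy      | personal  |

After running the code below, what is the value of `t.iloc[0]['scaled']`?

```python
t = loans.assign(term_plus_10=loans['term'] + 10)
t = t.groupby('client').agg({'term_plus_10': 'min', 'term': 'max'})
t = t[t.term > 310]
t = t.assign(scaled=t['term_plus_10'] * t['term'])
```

add column term_plus_10 = loans['term'] + 10:
   term  amount client   purpose  term_plus_10
0     6     376    Amy   student            16
1   328      89    Yui   student           338
2   166     417  Quinn  personal           176
3   209     319   Hana   student           219
4   182     246   Hana      home           192
5   310     166   Hana   student           320
6   349     264    Amy  personal           359
group by client: min(term_plus_10), max(term):
        term_plus_10  term
client                    
Amy               16   349
Hana             192   310
Quinn            176   166
Yui              338   328
filter rows where term > 310:
        term_plus_10  term
client                    
Amy               16   349
Yui              338   328
add column scaled = t['term_plus_10'] * t['term']:
        term_plus_10  term  scaled
client                            
Amy               16   349    5584
Yui              338   328  110864
So iloc[0]['scaled'] = 5584.

5584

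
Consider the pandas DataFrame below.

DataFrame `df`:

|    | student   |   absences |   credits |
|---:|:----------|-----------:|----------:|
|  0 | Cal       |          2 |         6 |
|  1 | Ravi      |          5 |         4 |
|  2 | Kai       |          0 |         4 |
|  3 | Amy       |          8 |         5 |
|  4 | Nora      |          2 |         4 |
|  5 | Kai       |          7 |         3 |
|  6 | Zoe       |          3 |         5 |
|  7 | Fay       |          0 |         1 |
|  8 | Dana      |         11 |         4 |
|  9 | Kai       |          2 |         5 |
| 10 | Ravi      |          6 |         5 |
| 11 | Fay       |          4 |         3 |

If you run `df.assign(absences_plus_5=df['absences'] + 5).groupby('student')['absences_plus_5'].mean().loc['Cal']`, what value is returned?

add column absences_plus_5 = df['absences'] + 5:
   student  absences  credits  absences_plus_5
0      Cal         2        6                7
1     Ravi         5        4               10
2      Kai         0        4                5
3      Amy         8        5               13
4     Nora         2        4                7
5      Kai         7        3               12
6      Zoe         3        5                8
7      Fay         0        1                5
8     Dana        11        4               16
9      Kai         2        5                7
10    Ravi         6        5               11
11     Fay         4        3                9
group by student, mean of absences_plus_5:
student
Amy     13.0
Cal      7.0
Dana    16.0
Fay      7.0
Kai      8.0
Nora     7.0
Ravi    10.5
Zoe      8.0
Name: absences_plus_5, dtype: float64
Taking the value at index 'Cal' gives 7.0.

7.0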